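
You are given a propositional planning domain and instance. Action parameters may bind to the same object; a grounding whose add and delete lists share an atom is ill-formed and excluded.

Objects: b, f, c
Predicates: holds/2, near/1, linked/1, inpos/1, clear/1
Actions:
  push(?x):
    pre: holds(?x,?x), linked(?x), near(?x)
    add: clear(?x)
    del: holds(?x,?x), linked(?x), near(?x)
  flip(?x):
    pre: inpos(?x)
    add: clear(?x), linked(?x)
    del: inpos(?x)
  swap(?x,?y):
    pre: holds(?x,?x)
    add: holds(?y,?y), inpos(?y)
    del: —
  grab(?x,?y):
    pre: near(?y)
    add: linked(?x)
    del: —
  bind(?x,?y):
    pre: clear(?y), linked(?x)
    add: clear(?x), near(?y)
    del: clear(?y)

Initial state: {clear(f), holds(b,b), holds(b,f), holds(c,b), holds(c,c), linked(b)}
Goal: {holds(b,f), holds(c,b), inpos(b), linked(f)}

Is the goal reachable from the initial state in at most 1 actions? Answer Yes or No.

1. swap(b,b)  →  {clear(f), holds(b,b), holds(b,f), holds(c,b), holds(c,c), inpos(b), linked(b)}
2. swap(b,f)  →  {clear(f), holds(b,b), holds(b,f), holds(c,b), holds(c,c), holds(f,f), inpos(b), inpos(f), linked(b)}
3. flip(f)  →  {clear(f), holds(b,b), holds(b,f), holds(c,b), holds(c,c), holds(f,f), inpos(b), linked(b), linked(f)}
optimal plan length = 3; 3 > 1

No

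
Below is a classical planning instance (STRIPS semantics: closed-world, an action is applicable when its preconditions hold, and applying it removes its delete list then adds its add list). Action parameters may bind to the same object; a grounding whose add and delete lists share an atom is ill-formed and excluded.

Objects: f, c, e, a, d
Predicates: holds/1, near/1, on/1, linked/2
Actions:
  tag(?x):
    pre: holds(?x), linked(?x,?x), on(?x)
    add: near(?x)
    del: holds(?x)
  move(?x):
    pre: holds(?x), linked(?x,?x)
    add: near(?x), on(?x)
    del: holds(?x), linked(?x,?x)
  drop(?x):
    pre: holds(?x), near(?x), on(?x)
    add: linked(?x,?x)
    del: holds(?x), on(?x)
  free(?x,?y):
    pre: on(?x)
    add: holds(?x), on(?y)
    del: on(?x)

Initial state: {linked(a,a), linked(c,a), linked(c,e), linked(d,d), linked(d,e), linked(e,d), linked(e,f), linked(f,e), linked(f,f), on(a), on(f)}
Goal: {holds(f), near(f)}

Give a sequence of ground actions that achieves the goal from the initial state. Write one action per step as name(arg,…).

1. free(f,c)  →  {holds(f), linked(a,a), linked(c,a), linked(c,e), linked(d,d), linked(d,e), linked(e,d), linked(e,f), linked(f,e), linked(f,f), on(a), on(c)}
2. move(f)  →  {linked(a,a), linked(c,a), linked(c,e), linked(d,d), linked(d,e), linked(e,d), linked(e,f), linked(f,e), near(f), on(a), on(c), on(f)}
3. free(f,c)  →  {holds(f), linked(a,a), linked(c,a), linked(c,e), linked(d,d), linked(d,e), linked(e,d), linked(e,f), linked(f,e), near(f), on(a), on(c)}

free(f,c); move(f); free(f,c)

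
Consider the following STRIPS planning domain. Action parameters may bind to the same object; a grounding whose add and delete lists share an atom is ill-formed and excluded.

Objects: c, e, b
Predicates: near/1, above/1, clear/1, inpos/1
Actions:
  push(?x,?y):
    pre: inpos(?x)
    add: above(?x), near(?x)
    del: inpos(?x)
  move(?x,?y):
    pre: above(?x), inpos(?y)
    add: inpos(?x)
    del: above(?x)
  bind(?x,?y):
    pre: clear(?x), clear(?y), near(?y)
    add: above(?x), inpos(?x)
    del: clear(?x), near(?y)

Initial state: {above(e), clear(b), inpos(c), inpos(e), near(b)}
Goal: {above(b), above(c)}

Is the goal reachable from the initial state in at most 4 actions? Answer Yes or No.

Yes

1. push(c,c)  →  {above(c), above(e), clear(b), inpos(e), near(b), near(c)}
2. bind(b,b)  →  {above(b), above(c), above(e), inpos(b), inpos(e), near(c)}
optimal plan length = 2; 2 ≤ 4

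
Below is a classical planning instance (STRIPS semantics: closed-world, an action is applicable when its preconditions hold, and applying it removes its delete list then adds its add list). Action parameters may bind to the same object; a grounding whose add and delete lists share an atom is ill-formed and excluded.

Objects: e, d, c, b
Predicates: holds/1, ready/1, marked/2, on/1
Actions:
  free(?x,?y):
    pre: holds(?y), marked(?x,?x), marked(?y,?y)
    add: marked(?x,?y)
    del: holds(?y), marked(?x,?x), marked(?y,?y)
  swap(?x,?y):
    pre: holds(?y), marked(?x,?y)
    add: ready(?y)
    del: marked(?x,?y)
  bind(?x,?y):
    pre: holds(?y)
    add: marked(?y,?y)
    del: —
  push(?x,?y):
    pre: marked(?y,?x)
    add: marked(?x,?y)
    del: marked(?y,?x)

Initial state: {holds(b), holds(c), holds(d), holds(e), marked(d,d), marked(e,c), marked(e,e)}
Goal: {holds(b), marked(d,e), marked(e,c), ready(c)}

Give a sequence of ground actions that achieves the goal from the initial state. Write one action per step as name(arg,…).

1. free(d,e)  →  {holds(b), holds(c), holds(d), marked(d,e), marked(e,c)}
2. bind(e,c)  →  {holds(b), holds(c), holds(d), marked(c,c), marked(d,e), marked(e,c)}
3. swap(c,c)  →  {holds(b), holds(c), holds(d), marked(d,e), marked(e,c), ready(c)}

free(d,e); bind(e,c); swap(c,c)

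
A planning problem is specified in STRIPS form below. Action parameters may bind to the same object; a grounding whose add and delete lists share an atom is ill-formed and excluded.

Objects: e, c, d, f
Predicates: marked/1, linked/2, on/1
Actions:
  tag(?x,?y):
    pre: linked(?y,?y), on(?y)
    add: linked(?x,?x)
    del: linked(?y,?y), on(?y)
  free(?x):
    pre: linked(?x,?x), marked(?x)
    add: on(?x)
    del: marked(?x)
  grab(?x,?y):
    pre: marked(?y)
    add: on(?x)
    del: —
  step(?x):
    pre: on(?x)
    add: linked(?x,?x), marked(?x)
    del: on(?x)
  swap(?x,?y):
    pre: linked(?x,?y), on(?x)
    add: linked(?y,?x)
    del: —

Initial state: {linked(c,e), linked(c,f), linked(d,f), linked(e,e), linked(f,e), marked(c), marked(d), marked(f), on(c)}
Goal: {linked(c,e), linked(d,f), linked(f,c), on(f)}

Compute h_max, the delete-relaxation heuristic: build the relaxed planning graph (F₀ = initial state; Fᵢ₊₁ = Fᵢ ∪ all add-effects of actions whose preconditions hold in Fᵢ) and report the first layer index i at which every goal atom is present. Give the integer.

F0 = init (9 atoms)
F1 = F0 ∪ {linked(c,c), linked(e,c), linked(f,c), on(d), on(e), on(f)}  (15 atoms)
goal ⊆ F1  ⇒  h_max = 1

1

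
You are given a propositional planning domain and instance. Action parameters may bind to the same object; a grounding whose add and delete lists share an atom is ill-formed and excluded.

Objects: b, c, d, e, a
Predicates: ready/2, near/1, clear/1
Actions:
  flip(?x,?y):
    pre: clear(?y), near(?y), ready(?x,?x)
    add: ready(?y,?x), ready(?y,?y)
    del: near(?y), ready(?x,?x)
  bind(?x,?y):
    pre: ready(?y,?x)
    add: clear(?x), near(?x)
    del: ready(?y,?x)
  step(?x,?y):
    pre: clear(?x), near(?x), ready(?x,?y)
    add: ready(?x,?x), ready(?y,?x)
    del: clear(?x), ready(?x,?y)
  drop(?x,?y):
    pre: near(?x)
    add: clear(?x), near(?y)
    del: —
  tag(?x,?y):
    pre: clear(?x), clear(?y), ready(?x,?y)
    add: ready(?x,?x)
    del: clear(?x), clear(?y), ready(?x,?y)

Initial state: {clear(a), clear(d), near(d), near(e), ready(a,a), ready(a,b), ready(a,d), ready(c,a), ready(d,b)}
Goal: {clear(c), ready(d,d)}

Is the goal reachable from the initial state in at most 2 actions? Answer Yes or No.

1. flip(a,d)  →  {clear(a), clear(d), near(e), ready(a,b), ready(a,d), ready(c,a), ready(d,a), ready(d,b), ready(d,d)}
2. drop(e,c)  →  {clear(a), clear(d), clear(e), near(c), near(e), ready(a,b), ready(a,d), ready(c,a), ready(d,a), ready(d,b), ready(d,d)}
3. drop(c,b)  →  {clear(a), clear(c), clear(d), clear(e), near(b), near(c), near(e), ready(a,b), ready(a,d), ready(c,a), ready(d,a), ready(d,b), ready(d,d)}
optimal plan length = 3; 3 > 2

No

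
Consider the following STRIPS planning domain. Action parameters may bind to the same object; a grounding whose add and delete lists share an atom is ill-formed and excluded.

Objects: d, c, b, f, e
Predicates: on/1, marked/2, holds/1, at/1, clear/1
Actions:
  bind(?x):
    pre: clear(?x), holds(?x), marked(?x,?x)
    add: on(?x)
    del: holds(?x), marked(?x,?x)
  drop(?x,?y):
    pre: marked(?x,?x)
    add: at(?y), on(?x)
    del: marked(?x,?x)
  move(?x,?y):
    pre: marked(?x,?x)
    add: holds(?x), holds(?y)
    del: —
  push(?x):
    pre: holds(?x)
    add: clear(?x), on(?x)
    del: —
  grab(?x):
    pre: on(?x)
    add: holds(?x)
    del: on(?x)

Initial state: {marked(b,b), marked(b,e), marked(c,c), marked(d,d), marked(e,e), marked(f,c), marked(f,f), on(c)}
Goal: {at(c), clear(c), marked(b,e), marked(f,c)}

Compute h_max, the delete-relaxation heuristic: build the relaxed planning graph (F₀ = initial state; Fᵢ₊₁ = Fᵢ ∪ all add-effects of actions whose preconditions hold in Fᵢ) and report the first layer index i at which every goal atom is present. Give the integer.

F0 = init (8 atoms)
F1 = F0 ∪ {at(b), at(c), at(d), at(e), at(f), holds(b), holds(c), holds(d), holds(e), holds(f), on(b), on(d), on(e), on(f)}  (22 atoms)
F2 = F1 ∪ {clear(b), clear(c), clear(d), clear(e), clear(f)}  (27 atoms)
goal ⊆ F2  ⇒  h_max = 2

2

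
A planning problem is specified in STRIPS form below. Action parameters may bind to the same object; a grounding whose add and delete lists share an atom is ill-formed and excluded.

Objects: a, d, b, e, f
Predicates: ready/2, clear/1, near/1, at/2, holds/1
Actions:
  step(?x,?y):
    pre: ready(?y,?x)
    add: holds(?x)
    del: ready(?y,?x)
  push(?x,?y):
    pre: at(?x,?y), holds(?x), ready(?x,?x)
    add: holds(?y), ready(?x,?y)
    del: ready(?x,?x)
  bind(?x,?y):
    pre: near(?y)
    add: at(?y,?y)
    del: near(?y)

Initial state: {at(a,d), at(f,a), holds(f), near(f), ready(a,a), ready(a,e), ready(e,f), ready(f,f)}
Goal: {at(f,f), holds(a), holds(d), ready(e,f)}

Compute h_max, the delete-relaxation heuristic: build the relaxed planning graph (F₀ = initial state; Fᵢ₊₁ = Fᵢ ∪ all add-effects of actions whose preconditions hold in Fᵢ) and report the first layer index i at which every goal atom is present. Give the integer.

F0 = init (8 atoms)
F1 = F0 ∪ {at(f,f), holds(a), holds(e), ready(f,a)}  (12 atoms)
F2 = F1 ∪ {holds(d), ready(a,d)}  (14 atoms)
goal ⊆ F2  ⇒  h_max = 2

2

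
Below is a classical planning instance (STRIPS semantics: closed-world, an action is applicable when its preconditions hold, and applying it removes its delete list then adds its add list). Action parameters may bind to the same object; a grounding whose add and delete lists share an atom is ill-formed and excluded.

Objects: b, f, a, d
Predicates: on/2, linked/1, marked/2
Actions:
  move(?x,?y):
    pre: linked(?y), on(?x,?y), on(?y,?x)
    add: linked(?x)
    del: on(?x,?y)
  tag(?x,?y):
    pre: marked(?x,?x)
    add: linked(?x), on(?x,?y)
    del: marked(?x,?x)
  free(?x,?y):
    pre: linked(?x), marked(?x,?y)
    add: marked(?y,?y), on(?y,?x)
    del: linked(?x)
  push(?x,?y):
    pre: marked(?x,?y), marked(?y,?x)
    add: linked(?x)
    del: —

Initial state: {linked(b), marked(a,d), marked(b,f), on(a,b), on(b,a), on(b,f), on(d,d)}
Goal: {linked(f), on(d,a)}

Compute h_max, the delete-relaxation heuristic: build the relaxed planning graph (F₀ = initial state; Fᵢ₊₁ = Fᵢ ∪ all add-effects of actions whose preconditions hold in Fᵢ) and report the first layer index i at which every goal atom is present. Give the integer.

2

F0 = init (7 atoms)
F1 = F0 ∪ {linked(a), marked(f,f), on(f,b)}  (10 atoms)
F2 = F1 ∪ {linked(f), marked(d,d), on(d,a), on(f,a), on(f,d), on(f,f)}  (16 atoms)
goal ⊆ F2  ⇒  h_max = 2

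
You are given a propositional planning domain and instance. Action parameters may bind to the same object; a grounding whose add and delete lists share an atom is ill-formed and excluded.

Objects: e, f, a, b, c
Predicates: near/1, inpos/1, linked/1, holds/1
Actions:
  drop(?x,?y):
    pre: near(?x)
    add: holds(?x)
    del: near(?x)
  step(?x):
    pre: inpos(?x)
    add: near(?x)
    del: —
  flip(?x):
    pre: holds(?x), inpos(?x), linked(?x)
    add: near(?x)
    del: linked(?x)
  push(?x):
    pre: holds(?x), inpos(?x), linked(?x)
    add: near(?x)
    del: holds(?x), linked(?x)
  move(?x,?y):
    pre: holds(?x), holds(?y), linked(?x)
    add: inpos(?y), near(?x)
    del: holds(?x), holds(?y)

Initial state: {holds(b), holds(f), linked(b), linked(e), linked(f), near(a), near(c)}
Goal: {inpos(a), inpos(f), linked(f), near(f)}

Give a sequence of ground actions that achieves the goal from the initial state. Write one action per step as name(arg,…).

1. drop(a,e)  →  {holds(a), holds(b), holds(f), linked(b), linked(e), linked(f), near(c)}
2. move(f,f)  →  {holds(a), holds(b), inpos(f), linked(b), linked(e), linked(f), near(c), near(f)}
3. move(b,a)  →  {inpos(a), inpos(f), linked(b), linked(e), linked(f), near(b), near(c), near(f)}

drop(a,e); move(f,f); move(b,a)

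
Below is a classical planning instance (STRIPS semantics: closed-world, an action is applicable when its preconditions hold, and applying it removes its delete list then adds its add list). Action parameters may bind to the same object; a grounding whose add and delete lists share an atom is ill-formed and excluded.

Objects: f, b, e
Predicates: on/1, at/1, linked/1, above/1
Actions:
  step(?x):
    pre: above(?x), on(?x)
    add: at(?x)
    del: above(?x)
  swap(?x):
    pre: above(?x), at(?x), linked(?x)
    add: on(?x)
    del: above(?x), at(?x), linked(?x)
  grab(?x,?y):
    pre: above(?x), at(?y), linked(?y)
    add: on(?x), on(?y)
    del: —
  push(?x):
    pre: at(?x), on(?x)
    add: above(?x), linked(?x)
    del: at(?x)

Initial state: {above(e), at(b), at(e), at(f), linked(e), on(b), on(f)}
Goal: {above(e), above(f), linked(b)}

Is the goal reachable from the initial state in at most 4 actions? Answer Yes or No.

Yes

1. push(f)  →  {above(e), above(f), at(b), at(e), linked(e), linked(f), on(b), on(f)}
2. push(b)  →  {above(b), above(e), above(f), at(e), linked(b), linked(e), linked(f), on(b), on(f)}
optimal plan length = 2; 2 ≤ 4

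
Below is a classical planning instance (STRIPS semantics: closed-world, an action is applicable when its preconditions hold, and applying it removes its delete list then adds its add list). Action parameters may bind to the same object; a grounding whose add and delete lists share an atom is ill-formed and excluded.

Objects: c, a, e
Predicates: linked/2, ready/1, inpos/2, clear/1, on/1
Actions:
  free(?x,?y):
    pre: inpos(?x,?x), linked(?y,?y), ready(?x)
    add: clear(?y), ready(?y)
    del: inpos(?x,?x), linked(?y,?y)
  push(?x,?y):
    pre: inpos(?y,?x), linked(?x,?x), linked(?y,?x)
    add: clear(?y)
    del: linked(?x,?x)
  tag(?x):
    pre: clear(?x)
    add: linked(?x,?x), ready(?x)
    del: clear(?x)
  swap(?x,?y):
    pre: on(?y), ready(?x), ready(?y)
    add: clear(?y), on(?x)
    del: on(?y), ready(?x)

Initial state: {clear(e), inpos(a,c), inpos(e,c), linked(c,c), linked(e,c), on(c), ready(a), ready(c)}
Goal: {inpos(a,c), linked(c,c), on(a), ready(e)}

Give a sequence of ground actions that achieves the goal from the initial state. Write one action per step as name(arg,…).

tag(e); swap(a,c)

1. tag(e)  →  {inpos(a,c), inpos(e,c), linked(c,c), linked(e,c), linked(e,e), on(c), ready(a), ready(c), ready(e)}
2. swap(a,c)  →  {clear(c), inpos(a,c), inpos(e,c), linked(c,c), linked(e,c), linked(e,e), on(a), ready(c), ready(e)}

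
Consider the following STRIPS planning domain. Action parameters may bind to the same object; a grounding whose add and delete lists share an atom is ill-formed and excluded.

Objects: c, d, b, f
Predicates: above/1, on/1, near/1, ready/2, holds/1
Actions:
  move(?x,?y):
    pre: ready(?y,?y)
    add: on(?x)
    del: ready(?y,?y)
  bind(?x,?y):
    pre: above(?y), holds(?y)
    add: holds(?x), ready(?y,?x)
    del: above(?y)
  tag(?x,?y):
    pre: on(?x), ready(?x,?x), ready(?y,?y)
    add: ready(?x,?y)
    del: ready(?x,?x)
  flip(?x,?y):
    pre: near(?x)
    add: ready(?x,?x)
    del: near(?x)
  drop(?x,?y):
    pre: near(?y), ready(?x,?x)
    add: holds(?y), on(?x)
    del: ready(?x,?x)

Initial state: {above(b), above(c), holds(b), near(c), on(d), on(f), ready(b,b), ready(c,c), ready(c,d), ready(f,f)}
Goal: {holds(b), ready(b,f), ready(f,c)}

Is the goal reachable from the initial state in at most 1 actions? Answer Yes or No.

No

1. bind(f,b)  →  {above(c), holds(b), holds(f), near(c), on(d), on(f), ready(b,b), ready(b,f), ready(c,c), ready(c,d), ready(f,f)}
2. tag(f,c)  →  {above(c), holds(b), holds(f), near(c), on(d), on(f), ready(b,b), ready(b,f), ready(c,c), ready(c,d), ready(f,c)}
optimal plan length = 2; 2 > 1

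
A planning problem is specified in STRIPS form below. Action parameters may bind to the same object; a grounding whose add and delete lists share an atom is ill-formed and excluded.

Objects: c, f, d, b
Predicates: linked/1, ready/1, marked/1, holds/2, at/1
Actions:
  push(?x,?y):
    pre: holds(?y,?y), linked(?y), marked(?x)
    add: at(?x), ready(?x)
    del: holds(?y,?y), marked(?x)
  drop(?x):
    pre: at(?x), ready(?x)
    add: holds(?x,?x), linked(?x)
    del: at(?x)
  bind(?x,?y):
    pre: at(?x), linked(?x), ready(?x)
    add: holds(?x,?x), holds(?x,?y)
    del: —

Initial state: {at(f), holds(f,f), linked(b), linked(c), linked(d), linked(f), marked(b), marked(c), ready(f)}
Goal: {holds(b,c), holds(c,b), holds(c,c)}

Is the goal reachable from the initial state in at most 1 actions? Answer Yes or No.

1. push(b,f)  →  {at(b), at(f), linked(b), linked(c), linked(d), linked(f), marked(c), ready(b), ready(f)}
2. bind(b,c)  →  {at(b), at(f), holds(b,b), holds(b,c), linked(b), linked(c), linked(d), linked(f), marked(c), ready(b), ready(f)}
3. push(c,b)  →  {at(b), at(c), at(f), holds(b,c), linked(b), linked(c), linked(d), linked(f), ready(b), ready(c), ready(f)}
4. bind(c,b)  →  {at(b), at(c), at(f), holds(b,c), holds(c,b), holds(c,c), linked(b), linked(c), linked(d), linked(f), ready(b), ready(c), ready(f)}
optimal plan length = 4; 4 > 1

No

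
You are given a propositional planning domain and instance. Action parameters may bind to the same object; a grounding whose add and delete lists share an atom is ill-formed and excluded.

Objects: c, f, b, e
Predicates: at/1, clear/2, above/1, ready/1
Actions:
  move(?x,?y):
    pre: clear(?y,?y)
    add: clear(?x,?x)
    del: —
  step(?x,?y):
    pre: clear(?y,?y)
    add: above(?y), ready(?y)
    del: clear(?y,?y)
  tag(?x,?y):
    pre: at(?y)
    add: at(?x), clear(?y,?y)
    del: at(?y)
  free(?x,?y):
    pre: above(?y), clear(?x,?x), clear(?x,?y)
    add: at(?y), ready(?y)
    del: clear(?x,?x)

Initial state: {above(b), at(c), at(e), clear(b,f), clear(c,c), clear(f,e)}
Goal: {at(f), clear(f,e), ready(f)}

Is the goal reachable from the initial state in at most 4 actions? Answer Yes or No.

Yes

1. move(f,c)  →  {above(b), at(c), at(e), clear(b,f), clear(c,c), clear(f,e), clear(f,f)}
2. step(c,f)  →  {above(b), above(f), at(c), at(e), clear(b,f), clear(c,c), clear(f,e), ready(f)}
3. tag(f,c)  →  {above(b), above(f), at(e), at(f), clear(b,f), clear(c,c), clear(f,e), ready(f)}
optimal plan length = 3; 3 ≤ 4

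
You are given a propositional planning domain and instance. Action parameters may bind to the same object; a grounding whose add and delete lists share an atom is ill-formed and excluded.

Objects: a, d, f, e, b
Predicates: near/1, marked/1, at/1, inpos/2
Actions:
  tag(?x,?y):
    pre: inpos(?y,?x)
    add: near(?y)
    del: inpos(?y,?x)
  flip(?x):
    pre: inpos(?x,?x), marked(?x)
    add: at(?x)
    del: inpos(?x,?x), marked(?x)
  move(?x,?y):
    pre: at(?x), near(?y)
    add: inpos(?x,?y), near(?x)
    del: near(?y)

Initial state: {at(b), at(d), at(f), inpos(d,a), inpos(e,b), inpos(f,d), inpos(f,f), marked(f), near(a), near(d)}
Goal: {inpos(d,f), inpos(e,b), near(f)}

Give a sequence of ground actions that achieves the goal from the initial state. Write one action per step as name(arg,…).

tag(d,f); move(d,f); tag(f,f)

1. tag(d,f)  →  {at(b), at(d), at(f), inpos(d,a), inpos(e,b), inpos(f,f), marked(f), near(a), near(d), near(f)}
2. move(d,f)  →  {at(b), at(d), at(f), inpos(d,a), inpos(d,f), inpos(e,b), inpos(f,f), marked(f), near(a), near(d)}
3. tag(f,f)  →  {at(b), at(d), at(f), inpos(d,a), inpos(d,f), inpos(e,b), marked(f), near(a), near(d), near(f)}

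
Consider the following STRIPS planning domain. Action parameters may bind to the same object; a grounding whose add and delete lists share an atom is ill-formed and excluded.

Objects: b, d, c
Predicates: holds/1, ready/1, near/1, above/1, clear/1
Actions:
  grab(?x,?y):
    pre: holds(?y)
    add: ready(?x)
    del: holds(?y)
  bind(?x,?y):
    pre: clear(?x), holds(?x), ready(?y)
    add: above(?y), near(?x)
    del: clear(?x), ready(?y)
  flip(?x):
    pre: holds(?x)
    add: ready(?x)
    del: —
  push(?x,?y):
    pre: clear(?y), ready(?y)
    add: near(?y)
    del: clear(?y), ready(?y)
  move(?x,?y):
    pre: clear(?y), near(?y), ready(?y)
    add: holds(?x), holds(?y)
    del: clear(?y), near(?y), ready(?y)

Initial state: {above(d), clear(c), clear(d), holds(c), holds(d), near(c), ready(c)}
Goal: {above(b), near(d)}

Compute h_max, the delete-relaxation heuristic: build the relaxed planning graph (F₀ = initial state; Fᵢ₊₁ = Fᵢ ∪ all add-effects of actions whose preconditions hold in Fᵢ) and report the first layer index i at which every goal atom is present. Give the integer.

2

F0 = init (7 atoms)
F1 = F0 ∪ {above(c), holds(b), near(d), ready(b), ready(d)}  (12 atoms)
F2 = F1 ∪ {above(b)}  (13 atoms)
goal ⊆ F2  ⇒  h_max = 2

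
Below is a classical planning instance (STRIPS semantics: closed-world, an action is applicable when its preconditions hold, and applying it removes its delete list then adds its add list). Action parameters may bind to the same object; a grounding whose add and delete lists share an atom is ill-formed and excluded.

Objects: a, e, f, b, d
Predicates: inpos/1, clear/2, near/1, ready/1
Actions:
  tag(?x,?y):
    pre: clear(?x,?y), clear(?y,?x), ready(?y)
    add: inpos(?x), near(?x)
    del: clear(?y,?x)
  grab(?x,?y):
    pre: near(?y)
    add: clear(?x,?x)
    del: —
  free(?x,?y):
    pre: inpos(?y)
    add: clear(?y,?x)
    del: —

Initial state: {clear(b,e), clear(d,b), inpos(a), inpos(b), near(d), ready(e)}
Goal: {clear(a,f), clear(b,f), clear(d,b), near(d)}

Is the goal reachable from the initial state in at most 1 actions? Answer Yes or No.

No

1. free(f,a)  →  {clear(a,f), clear(b,e), clear(d,b), inpos(a), inpos(b), near(d), ready(e)}
2. free(f,b)  →  {clear(a,f), clear(b,e), clear(b,f), clear(d,b), inpos(a), inpos(b), near(d), ready(e)}
optimal plan length = 2; 2 > 1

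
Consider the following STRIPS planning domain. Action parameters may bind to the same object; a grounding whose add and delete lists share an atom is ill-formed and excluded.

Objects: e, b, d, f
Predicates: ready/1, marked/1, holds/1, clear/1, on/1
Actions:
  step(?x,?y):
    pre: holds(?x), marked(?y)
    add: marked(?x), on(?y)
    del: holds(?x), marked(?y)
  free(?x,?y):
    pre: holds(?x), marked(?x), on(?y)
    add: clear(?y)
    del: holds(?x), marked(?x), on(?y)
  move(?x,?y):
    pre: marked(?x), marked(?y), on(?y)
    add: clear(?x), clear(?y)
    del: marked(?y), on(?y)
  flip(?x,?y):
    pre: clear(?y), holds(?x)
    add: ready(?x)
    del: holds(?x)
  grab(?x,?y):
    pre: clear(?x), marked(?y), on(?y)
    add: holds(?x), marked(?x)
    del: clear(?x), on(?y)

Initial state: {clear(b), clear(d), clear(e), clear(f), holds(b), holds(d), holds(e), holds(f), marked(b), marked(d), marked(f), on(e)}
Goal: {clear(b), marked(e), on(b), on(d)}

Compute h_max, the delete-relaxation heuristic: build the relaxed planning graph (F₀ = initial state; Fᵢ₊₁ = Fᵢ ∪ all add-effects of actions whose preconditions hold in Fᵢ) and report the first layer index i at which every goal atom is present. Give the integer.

F0 = init (12 atoms)
F1 = F0 ∪ {marked(e), on(b), on(d), on(f), ready(b), ready(d), ready(e), ready(f)}  (20 atoms)
goal ⊆ F1  ⇒  h_max = 1

1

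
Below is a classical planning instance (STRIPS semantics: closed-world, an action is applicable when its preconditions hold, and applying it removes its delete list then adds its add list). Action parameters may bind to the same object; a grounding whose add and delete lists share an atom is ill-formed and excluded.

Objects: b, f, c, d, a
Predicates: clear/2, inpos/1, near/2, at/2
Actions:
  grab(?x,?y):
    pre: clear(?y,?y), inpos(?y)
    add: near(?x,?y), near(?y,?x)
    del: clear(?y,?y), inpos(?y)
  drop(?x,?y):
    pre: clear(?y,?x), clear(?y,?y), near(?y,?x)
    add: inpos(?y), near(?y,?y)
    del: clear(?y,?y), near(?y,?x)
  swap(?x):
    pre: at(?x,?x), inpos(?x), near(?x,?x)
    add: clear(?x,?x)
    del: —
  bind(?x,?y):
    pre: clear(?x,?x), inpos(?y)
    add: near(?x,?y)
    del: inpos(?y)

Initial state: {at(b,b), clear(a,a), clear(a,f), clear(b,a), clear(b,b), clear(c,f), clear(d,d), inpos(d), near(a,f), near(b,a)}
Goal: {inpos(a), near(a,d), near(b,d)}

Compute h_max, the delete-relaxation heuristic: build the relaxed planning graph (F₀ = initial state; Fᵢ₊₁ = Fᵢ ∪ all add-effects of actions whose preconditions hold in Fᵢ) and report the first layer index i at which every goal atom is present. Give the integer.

F0 = init (10 atoms)
F1 = F0 ∪ {inpos(a), inpos(b), near(a,a), near(a,d), near(b,b), near(b,d), near(c,d), near(d,a), near(d,b), near(d,c), near(d,d), near(d,f), near(f,d)}  (23 atoms)
goal ⊆ F1  ⇒  h_max = 1

1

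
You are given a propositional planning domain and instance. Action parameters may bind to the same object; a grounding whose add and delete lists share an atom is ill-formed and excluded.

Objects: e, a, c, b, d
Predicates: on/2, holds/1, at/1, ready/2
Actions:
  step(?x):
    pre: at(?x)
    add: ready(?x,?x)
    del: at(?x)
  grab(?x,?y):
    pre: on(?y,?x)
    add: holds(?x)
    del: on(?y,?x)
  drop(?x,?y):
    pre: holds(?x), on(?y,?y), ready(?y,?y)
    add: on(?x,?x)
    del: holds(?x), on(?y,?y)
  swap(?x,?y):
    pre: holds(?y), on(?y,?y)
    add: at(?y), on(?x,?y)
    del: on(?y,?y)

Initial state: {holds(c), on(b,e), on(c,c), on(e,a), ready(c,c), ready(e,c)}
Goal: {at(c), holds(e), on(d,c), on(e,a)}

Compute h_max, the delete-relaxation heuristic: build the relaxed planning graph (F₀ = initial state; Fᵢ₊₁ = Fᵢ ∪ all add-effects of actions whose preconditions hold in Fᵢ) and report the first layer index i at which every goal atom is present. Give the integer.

1

F0 = init (6 atoms)
F1 = F0 ∪ {at(c), holds(a), holds(e), on(a,c), on(b,c), on(d,c), on(e,c)}  (13 atoms)
goal ⊆ F1  ⇒  h_max = 1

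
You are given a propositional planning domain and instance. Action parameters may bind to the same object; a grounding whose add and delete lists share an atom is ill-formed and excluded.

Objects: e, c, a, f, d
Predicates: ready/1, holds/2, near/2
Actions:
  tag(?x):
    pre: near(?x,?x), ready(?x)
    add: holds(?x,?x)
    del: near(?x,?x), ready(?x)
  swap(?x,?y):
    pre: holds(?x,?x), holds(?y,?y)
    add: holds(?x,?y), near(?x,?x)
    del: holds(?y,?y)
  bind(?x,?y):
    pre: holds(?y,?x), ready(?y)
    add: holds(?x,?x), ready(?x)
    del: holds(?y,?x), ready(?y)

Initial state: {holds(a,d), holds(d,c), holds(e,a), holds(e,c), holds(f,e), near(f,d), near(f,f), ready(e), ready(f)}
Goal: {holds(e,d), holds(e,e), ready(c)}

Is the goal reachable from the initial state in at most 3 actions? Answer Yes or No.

No

1. bind(e,f)  →  {holds(a,d), holds(d,c), holds(e,a), holds(e,c), holds(e,e), near(f,d), near(f,f), ready(e)}
2. bind(a,e)  →  {holds(a,a), holds(a,d), holds(d,c), holds(e,c), holds(e,e), near(f,d), near(f,f), ready(a)}
3. bind(d,a)  →  {holds(a,a), holds(d,c), holds(d,d), holds(e,c), holds(e,e), near(f,d), near(f,f), ready(d)}
4. swap(e,d)  →  {holds(a,a), holds(d,c), holds(e,c), holds(e,d), holds(e,e), near(e,e), near(f,d), near(f,f), ready(d)}
5. bind(c,d)  →  {holds(a,a), holds(c,c), holds(e,c), holds(e,d), holds(e,e), near(e,e), near(f,d), near(f,f), ready(c)}
optimal plan length = 5; 5 > 3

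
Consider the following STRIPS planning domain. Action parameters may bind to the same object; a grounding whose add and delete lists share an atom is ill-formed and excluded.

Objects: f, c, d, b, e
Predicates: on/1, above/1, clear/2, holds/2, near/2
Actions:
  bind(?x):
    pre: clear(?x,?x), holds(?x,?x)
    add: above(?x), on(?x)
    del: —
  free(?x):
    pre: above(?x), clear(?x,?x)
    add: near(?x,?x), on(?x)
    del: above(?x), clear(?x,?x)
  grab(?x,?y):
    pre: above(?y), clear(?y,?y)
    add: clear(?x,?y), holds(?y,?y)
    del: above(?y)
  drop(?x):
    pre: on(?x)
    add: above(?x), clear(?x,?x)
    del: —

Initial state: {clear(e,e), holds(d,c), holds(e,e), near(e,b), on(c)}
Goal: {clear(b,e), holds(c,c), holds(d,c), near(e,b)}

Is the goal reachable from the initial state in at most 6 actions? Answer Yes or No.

1. bind(e)  →  {above(e), clear(e,e), holds(d,c), holds(e,e), near(e,b), on(c), on(e)}
2. grab(b,e)  →  {clear(b,e), clear(e,e), holds(d,c), holds(e,e), near(e,b), on(c), on(e)}
3. drop(c)  →  {above(c), clear(b,e), clear(c,c), clear(e,e), holds(d,c), holds(e,e), near(e,b), on(c), on(e)}
4. grab(f,c)  →  {clear(b,e), clear(c,c), clear(e,e), clear(f,c), holds(c,c), holds(d,c), holds(e,e), near(e,b), on(c), on(e)}
optimal plan length = 4; 4 ≤ 6

Yes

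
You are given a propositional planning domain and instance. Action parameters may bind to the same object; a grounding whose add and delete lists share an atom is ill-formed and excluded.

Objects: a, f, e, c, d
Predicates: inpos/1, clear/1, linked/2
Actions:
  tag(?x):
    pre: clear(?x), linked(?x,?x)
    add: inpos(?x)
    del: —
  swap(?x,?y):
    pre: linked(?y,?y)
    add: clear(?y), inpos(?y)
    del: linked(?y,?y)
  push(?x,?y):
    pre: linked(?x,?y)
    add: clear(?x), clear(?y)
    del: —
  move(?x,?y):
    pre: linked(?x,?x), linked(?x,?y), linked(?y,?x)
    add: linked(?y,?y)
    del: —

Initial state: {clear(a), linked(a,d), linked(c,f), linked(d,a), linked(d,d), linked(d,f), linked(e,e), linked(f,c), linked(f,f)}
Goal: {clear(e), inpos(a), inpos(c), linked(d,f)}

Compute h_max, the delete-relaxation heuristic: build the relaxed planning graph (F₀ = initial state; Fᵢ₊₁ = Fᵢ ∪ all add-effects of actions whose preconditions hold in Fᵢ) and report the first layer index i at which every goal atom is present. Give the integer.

F0 = init (9 atoms)
F1 = F0 ∪ {clear(c), clear(d), clear(e), clear(f), inpos(d), inpos(e), inpos(f), linked(a,a), linked(c,c)}  (18 atoms)
F2 = F1 ∪ {inpos(a), inpos(c)}  (20 atoms)
goal ⊆ F2  ⇒  h_max = 2

2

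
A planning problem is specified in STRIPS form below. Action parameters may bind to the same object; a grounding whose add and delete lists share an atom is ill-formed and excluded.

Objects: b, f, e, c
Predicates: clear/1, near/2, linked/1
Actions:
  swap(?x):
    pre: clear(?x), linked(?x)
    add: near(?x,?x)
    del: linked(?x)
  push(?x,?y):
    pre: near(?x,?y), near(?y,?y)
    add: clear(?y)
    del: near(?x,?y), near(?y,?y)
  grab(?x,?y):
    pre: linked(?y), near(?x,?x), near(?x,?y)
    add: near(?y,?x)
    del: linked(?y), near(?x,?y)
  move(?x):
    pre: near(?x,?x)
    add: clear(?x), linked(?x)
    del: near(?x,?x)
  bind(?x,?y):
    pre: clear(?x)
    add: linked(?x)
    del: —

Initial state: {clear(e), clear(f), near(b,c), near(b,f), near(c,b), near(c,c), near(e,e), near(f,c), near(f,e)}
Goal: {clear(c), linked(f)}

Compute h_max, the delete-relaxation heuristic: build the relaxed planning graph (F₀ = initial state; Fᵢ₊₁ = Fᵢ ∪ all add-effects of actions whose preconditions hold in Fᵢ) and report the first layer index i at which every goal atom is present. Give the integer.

F0 = init (9 atoms)
F1 = F0 ∪ {clear(c), linked(c), linked(e), linked(f)}  (13 atoms)
goal ⊆ F1  ⇒  h_max = 1

1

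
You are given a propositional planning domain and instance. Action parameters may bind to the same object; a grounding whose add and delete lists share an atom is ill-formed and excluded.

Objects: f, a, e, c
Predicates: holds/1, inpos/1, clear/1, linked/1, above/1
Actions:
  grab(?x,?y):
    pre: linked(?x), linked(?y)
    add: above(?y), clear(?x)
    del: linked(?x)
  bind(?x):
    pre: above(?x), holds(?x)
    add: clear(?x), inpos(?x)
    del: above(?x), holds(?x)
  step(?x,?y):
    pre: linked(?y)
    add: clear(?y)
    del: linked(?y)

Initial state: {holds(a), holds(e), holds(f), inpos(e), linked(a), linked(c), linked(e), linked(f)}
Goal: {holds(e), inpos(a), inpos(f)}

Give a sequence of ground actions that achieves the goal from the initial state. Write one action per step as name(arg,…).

1. grab(f,f)  →  {above(f), clear(f), holds(a), holds(e), holds(f), inpos(e), linked(a), linked(c), linked(e)}
2. grab(a,a)  →  {above(a), above(f), clear(a), clear(f), holds(a), holds(e), holds(f), inpos(e), linked(c), linked(e)}
3. bind(f)  →  {above(a), clear(a), clear(f), holds(a), holds(e), inpos(e), inpos(f), linked(c), linked(e)}
4. bind(a)  →  {clear(a), clear(f), holds(e), inpos(a), inpos(e), inpos(f), linked(c), linked(e)}

grab(f,f); grab(a,a); bind(f); bind(a)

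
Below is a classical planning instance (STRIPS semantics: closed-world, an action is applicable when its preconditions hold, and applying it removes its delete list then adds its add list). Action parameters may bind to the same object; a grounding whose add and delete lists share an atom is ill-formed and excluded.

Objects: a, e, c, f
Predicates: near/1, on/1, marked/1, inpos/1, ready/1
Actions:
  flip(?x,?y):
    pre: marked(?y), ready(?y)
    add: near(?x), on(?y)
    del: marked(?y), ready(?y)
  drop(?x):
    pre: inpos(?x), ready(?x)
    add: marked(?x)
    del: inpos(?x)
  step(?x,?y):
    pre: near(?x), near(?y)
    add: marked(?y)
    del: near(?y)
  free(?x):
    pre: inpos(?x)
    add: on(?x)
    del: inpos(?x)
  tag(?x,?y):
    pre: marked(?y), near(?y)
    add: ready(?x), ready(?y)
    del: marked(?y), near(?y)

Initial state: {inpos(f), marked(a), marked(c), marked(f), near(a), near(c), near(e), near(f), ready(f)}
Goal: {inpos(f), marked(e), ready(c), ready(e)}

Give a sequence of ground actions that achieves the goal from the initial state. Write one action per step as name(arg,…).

step(a,e); tag(e,c)

1. step(a,e)  →  {inpos(f), marked(a), marked(c), marked(e), marked(f), near(a), near(c), near(f), ready(f)}
2. tag(e,c)  →  {inpos(f), marked(a), marked(e), marked(f), near(a), near(f), ready(c), ready(e), ready(f)}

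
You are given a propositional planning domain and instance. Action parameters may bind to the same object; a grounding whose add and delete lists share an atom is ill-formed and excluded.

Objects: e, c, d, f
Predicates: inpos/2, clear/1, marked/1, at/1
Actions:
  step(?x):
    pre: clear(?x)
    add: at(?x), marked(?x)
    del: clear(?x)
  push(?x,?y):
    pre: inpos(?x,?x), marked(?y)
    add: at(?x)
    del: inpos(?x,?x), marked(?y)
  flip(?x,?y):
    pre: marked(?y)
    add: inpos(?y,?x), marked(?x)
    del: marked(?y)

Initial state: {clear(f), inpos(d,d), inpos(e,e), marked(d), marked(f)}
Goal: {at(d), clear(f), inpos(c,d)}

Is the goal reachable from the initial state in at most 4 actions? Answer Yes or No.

Yes

1. push(d,d)  →  {at(d), clear(f), inpos(e,e), marked(f)}
2. flip(c,f)  →  {at(d), clear(f), inpos(e,e), inpos(f,c), marked(c)}
3. flip(d,c)  →  {at(d), clear(f), inpos(c,d), inpos(e,e), inpos(f,c), marked(d)}
optimal plan length = 3; 3 ≤ 4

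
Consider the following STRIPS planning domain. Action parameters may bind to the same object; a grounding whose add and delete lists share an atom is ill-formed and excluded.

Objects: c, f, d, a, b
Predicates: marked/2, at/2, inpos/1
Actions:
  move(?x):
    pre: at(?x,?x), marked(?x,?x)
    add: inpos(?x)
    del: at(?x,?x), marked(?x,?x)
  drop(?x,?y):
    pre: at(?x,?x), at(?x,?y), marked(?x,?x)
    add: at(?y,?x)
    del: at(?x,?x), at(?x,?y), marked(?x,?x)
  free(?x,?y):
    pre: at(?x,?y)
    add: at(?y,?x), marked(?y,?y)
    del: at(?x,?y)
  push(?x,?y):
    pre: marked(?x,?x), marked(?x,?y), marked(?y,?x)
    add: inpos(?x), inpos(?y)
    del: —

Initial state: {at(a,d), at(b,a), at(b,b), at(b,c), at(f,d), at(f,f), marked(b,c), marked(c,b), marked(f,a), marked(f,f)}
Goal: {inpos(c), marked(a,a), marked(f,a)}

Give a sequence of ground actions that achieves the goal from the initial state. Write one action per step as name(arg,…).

free(b,c); free(b,a); push(c,c)

1. free(b,c)  →  {at(a,d), at(b,a), at(b,b), at(c,b), at(f,d), at(f,f), marked(b,c), marked(c,b), marked(c,c), marked(f,a), marked(f,f)}
2. free(b,a)  →  {at(a,b), at(a,d), at(b,b), at(c,b), at(f,d), at(f,f), marked(a,a), marked(b,c), marked(c,b), marked(c,c), marked(f,a), marked(f,f)}
3. push(c,c)  →  {at(a,b), at(a,d), at(b,b), at(c,b), at(f,d), at(f,f), inpos(c), marked(a,a), marked(b,c), marked(c,b), marked(c,c), marked(f,a), marked(f,f)}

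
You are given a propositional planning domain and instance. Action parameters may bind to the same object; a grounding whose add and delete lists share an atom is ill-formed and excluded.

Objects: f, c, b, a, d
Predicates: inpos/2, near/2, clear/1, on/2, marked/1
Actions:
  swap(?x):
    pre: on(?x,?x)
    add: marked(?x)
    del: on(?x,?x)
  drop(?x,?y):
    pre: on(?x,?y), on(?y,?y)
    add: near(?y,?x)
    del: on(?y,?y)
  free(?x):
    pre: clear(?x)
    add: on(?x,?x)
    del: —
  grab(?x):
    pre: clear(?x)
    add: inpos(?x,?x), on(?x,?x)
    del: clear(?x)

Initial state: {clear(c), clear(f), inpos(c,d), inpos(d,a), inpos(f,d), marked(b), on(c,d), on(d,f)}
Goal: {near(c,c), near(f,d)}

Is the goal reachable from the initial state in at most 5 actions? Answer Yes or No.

Yes

1. free(f)  →  {clear(c), clear(f), inpos(c,d), inpos(d,a), inpos(f,d), marked(b), on(c,d), on(d,f), on(f,f)}
2. drop(d,f)  →  {clear(c), clear(f), inpos(c,d), inpos(d,a), inpos(f,d), marked(b), near(f,d), on(c,d), on(d,f)}
3. free(c)  →  {clear(c), clear(f), inpos(c,d), inpos(d,a), inpos(f,d), marked(b), near(f,d), on(c,c), on(c,d), on(d,f)}
4. drop(c,c)  →  {clear(c), clear(f), inpos(c,d), inpos(d,a), inpos(f,d), marked(b), near(c,c), near(f,d), on(c,d), on(d,f)}
optimal plan length = 4; 4 ≤ 5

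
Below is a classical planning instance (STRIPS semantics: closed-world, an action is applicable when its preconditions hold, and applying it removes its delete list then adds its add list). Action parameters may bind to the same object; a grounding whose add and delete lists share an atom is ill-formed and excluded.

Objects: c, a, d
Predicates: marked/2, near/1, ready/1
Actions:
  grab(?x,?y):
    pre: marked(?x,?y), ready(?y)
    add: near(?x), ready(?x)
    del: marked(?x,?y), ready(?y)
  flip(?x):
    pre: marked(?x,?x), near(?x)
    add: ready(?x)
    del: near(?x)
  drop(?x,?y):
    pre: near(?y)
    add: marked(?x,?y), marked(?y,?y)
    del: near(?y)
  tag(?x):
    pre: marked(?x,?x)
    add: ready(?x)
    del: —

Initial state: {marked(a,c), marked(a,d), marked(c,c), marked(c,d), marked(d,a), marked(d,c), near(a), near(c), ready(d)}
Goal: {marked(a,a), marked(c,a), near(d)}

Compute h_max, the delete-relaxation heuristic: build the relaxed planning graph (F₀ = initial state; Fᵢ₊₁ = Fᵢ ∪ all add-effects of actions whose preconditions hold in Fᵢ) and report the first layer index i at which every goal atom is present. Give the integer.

2

F0 = init (9 atoms)
F1 = F0 ∪ {marked(a,a), marked(c,a), ready(a), ready(c)}  (13 atoms)
F2 = F1 ∪ {near(d)}  (14 atoms)
goal ⊆ F2  ⇒  h_max = 2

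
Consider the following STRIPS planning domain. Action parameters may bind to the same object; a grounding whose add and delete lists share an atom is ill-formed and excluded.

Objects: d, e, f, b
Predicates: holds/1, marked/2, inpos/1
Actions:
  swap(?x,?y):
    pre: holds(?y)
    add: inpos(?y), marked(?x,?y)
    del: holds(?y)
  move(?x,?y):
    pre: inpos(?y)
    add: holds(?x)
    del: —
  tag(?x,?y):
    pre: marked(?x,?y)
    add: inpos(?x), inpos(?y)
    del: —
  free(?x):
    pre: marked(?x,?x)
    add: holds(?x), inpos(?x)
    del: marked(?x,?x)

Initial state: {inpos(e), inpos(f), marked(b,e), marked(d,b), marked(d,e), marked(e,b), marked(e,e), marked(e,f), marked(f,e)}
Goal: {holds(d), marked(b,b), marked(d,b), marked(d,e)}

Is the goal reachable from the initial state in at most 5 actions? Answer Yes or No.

1. move(d,e)  →  {holds(d), inpos(e), inpos(f), marked(b,e), marked(d,b), marked(d,e), marked(e,b), marked(e,e), marked(e,f), marked(f,e)}
2. move(b,e)  →  {holds(b), holds(d), inpos(e), inpos(f), marked(b,e), marked(d,b), marked(d,e), marked(e,b), marked(e,e), marked(e,f), marked(f,e)}
3. swap(b,b)  →  {holds(d), inpos(b), inpos(e), inpos(f), marked(b,b), marked(b,e), marked(d,b), marked(d,e), marked(e,b), marked(e,e), marked(e,f), marked(f,e)}
optimal plan length = 3; 3 ≤ 5

Yes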